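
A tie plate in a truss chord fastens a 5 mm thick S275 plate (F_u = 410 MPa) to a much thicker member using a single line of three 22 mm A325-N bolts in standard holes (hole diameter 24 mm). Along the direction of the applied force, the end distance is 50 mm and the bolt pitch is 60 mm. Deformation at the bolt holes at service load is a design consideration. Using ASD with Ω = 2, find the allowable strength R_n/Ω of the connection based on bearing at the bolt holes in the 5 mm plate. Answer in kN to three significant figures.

135 kN

Per bolt r_n = 1.2 l_c t F_u ≤ 2.4 d t F_u; upper limit = 2.4 × 22 × 5 × 410 / 1000 = 108.2 kN.
Edge bolt: l_c = 50 − 24/2 = 38 mm → 1.2 × 38 × 5 × 410 / 1000 = 93.48 → r_n = 93.48 kN.
Interior bolts: l_c = 60 − 24 = 36 mm → 1.2 × 36 × 5 × 410 / 1000 = 88.56 → r_n = 88.56 kN.
R_n = 1 × 93.48 + 2 × 88.56 = 270.6 kN.
Allowable strength R_n/Ω = 270.6 / 2 = 135 kN.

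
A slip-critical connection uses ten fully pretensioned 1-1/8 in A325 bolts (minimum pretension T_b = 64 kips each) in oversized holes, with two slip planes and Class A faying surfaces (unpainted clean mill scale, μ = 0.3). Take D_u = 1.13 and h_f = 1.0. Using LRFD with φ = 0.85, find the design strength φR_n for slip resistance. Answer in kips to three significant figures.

R_n = μ · D_u · h_f · T_b · n_s · n_b = 0.3 × 1.13 × 1.0 × 64 × 2 × 10 = 433.9 kips.
Design strength φR_n = 0.85 × 433.9 = 369 kips.

369 kips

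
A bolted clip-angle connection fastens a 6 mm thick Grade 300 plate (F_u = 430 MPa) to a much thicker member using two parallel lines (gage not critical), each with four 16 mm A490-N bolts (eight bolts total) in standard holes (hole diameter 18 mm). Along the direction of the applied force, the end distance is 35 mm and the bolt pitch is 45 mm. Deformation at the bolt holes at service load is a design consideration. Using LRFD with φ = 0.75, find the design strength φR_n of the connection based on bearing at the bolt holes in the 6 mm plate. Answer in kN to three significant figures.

497 kN

Per bolt r_n = 1.2 l_c t F_u ≤ 2.4 d t F_u; upper limit = 2.4 × 16 × 6 × 430 / 1000 = 99.07 kN.
Edge bolt: l_c = 35 − 18/2 = 26 mm → 1.2 × 26 × 6 × 430 / 1000 = 80.5 → r_n = 80.5 kN.
Interior bolts: l_c = 45 − 18 = 27 mm → 1.2 × 27 × 6 × 430 / 1000 = 83.59 → r_n = 83.59 kN.
R_n = 2 × 80.5 + 6 × 83.59 = 662.5 kN.
Design strength φR_n = 0.75 × 662.5 = 497 kN.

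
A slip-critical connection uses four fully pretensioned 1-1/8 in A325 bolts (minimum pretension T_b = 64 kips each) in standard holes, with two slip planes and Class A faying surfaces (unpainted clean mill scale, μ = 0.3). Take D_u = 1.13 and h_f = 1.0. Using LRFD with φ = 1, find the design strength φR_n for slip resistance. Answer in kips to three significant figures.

174 kips

R_n = μ · D_u · h_f · T_b · n_s · n_b = 0.3 × 1.13 × 1.0 × 64 × 2 × 4 = 173.6 kips.
Design strength φR_n = 1 × 173.6 = 174 kips.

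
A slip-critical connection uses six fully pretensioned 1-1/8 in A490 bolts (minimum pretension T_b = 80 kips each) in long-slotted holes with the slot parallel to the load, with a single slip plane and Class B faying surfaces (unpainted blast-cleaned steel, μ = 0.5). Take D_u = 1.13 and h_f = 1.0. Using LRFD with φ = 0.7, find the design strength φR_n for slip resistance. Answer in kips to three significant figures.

R_n = μ · D_u · h_f · T_b · n_s · n_b = 0.5 × 1.13 × 1.0 × 80 × 1 × 6 = 271.2 kips.
Design strength φR_n = 0.7 × 271.2 = 190 kips.

190 kips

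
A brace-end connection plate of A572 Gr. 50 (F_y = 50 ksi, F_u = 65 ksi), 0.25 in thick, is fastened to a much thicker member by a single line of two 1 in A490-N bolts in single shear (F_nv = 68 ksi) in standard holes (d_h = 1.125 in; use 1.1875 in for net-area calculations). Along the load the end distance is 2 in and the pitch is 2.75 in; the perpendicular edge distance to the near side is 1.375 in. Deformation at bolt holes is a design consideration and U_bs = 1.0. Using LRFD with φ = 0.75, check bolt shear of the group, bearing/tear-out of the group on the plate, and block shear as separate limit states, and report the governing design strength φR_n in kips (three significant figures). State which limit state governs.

Bolt shear: A_b = π·1²/4 = 0.7854 in²; R_n = 68 × 0.7854 × 2 × 1 = 106.8 kips → 0.75 × 106.8 = 80.1 kips.
Bearing: edge l_c = 1.438, r_n = 28.03 kips; interior l_c = 1.625, r_n = 31.69 kips; R_n = 28.03 + 1·31.69 = 59.72 kips → 44.8 kips.
Block shear: A_gv = 1.188, A_nv = 0.7422, A_nt = 0.1953 in²; R_n = min(0.6F_uA_nv, 0.6F_yA_gv) + U_bs·F_u·A_nt = 41.64 kips → 31.2 kips.
Block shear governs: 31.2 kips.

31.2 kips (block shear governs)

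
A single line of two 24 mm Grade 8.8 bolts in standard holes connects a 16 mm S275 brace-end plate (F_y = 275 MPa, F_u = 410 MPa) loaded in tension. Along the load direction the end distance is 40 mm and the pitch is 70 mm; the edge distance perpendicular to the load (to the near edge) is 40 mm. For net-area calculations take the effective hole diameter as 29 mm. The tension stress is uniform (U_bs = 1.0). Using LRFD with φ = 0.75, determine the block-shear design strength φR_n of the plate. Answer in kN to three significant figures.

322 kN

Shear plane L_v = 40 + 1·70 = 110 mm; A_gv = 110 × 16 = 1760 mm².
A_nv = (110 − 1.5·29) × 16 = 1064 mm².
A_nt = (40 − 0.5·29) × 16 = 408 mm².
0.6 F_u A_nv = 261.7 kN; 0.6 F_y A_gv = 290.4 kN → shear rupture governs the shear term.
R_n = 261.7 + 1.0 × 410 × 408 / 1000 = 429 kN.
Design strength φR_n = 0.75 × 429 = 322 kN.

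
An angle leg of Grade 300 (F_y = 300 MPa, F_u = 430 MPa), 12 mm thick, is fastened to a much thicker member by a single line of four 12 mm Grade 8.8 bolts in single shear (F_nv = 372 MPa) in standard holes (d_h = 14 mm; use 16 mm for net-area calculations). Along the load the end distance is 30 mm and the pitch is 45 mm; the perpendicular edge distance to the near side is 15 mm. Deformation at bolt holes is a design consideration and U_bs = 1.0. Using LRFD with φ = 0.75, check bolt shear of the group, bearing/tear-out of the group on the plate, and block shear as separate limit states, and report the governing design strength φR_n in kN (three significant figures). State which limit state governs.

126 kN (bolt shear governs)

Bolt shear: A_b = π·12²/4 = 113.1 mm²; R_n = 372 × 113.1 × 4 × 1 / 1000 = 168.3 kN → 0.75 × 168.3 = 126 kN.
Bearing: edge l_c = 23, r_n = 142.4 kN; interior l_c = 31, r_n = 148.6 kN; R_n = 142.4 + 3·148.6 = 588.2 kN → 441 kN.
Block shear: A_gv = 1980, A_nv = 1308, A_nt = 84 mm²; R_n = min(0.6F_uA_nv, 0.6F_yA_gv) + U_bs·F_u·A_nt = 373.6 kN → 280 kN.
Bolt shear governs: 126 kN.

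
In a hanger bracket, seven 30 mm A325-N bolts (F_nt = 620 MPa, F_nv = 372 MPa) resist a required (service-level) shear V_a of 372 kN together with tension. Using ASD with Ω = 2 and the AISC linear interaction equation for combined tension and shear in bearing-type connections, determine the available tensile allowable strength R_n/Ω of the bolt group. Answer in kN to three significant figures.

A_b = π·30²/4 = 706.9 mm²; f_rv = 372 × 1000 / (7 × 706.9) = 75.18 MPa.
F'_nt = 1.3 F_nt − (Ω F_nt / F_nv) f_rv = 1.3·620 − (2·620/372)·75.18 = 555.4 MPa, capped at F_nt → F'_nt = 555.4 MPa.
R_n = F'_nt · A_b · n = 555.4 × 706.9 × 7 / 1000 = 2748 kN.
Allowable strength R_n/Ω = 2748 / 2 = 1370 kN.

1370 kN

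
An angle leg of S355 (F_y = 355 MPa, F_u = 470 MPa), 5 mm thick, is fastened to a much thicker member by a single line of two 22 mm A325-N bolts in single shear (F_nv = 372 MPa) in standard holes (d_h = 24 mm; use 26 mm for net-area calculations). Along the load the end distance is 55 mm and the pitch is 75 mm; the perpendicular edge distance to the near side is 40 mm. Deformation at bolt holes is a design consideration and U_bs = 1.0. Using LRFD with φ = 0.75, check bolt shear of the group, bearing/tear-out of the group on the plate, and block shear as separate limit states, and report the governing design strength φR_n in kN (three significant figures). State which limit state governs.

Bolt shear: A_b = π·22²/4 = 380.1 mm²; R_n = 372 × 380.1 × 2 × 1 / 1000 = 282.8 kN → 0.75 × 282.8 = 212 kN.
Bearing: edge l_c = 43, r_n = 121.3 kN; interior l_c = 51, r_n = 124.1 kN; R_n = 121.3 + 1·124.1 = 245.3 kN → 184 kN.
Block shear: A_gv = 650, A_nv = 455, A_nt = 135 mm²; R_n = min(0.6F_uA_nv, 0.6F_yA_gv) + U_bs·F_u·A_nt = 191.8 kN → 144 kN.
Block shear governs: 144 kN.

144 kN (block shear governs)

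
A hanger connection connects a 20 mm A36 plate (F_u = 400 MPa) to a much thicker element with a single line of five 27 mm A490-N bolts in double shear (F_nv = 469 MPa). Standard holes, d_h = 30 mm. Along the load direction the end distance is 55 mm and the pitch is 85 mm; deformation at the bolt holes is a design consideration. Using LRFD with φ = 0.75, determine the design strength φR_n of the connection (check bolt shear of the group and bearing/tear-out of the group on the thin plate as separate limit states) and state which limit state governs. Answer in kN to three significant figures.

1840 kN (bearing governs)

Bolt shear: A_b = π·27²/4 = 572.6 mm²; R_n = 469 × 572.6 × 5 × 2 / 1000 = 2685 kN → 0.75 × 2685 = 2010 kN.
Bearing (1.2 l_c t F_u ≤ 2.4 d t F_u): upper limit = 2.4·27·20·400 / 1000 = 518.4 kN.
  Edge l_c = 55 − 30/2 = 40 → r_n = 384 kN; interior l_c = 85 − 30 = 55 → r_n = 518.4 kN.
  R_n,bearing = 1·384 + 4·518.4 = 2458 kN → 0.75 × 2458 = 1840 kN.
Bearing governs: 1840 kN.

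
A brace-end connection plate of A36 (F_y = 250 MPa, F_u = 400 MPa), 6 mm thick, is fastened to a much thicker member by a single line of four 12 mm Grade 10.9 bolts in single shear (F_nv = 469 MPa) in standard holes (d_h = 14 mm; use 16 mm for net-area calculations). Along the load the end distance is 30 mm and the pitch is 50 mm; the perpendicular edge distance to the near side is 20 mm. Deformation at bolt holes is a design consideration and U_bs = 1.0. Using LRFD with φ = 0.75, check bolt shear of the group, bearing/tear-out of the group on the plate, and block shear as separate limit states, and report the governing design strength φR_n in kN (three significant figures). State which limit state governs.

Bolt shear: A_b = π·12²/4 = 113.1 mm²; R_n = 469 × 113.1 × 4 × 1 / 1000 = 212.2 kN → 0.75 × 212.2 = 159 kN.
Bearing: edge l_c = 23, r_n = 66.24 kN; interior l_c = 36, r_n = 69.12 kN; R_n = 66.24 + 3·69.12 = 273.6 kN → 205 kN.
Block shear: A_gv = 1080, A_nv = 744, A_nt = 72 mm²; R_n = min(0.6F_uA_nv, 0.6F_yA_gv) + U_bs·F_u·A_nt = 190.8 kN → 143 kN.
Block shear governs: 143 kN.

143 kN (block shear governs)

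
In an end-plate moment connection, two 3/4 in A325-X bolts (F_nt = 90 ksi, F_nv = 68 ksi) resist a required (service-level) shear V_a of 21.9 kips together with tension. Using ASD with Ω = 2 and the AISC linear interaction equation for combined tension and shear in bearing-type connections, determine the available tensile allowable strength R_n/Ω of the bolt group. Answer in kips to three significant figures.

A_b = π·0.75²/4 = 0.4418 in²; f_rv = 21.9 / (2 × 0.4418) = 24.79 ksi.
F'_nt = 1.3 F_nt − (Ω F_nt / F_nv) f_rv = 1.3·90 − (2·90/68)·24.79 = 51.39 ksi, capped at F_nt → F'_nt = 51.39 ksi.
R_n = F'_nt · A_b · n = 51.39 × 0.4418 × 2 = 45.41 kips.
Allowable strength R_n/Ω = 45.41 / 2 = 22.7 kips.

22.7 kips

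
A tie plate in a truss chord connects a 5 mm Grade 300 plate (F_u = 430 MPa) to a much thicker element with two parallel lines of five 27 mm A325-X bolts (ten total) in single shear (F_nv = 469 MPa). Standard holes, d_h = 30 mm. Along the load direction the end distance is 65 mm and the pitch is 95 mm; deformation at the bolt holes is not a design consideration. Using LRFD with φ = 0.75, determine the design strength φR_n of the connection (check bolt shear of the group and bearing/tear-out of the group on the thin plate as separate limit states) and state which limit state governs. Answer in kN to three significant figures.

Bolt shear: A_b = π·27²/4 = 572.6 mm²; R_n = 469 × 572.6 × 10 × 1 / 1000 = 2685 kN → 0.75 × 2685 = 2010 kN.
Bearing (1.5 l_c t F_u ≤ 3.0 d t F_u): upper limit = 3.0·27·5·430 / 1000 = 174.2 kN.
  Edge l_c = 65 − 30/2 = 50 → r_n = 161.2 kN; interior l_c = 95 − 30 = 65 → r_n = 174.2 kN.
  R_n,bearing = 2·161.2 + 8·174.2 = 1716 kN → 0.75 × 1716 = 1290 kN.
Bearing governs: 1290 kN.

1290 kN (bearing governs)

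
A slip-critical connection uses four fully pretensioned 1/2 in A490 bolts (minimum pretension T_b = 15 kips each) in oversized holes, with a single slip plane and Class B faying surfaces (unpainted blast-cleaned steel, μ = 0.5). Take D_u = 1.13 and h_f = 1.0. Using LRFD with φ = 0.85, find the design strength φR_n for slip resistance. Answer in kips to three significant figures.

28.8 kips

R_n = μ · D_u · h_f · T_b · n_s · n_b = 0.5 × 1.13 × 1.0 × 15 × 1 × 4 = 33.9 kips.
Design strength φR_n = 0.85 × 33.9 = 28.8 kips.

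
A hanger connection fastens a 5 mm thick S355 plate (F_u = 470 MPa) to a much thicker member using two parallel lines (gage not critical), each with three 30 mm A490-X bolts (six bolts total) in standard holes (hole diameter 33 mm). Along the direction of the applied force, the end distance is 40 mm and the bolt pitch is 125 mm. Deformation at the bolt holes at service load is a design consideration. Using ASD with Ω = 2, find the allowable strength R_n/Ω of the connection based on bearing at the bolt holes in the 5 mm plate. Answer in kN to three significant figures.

Per bolt r_n = 1.2 l_c t F_u ≤ 2.4 d t F_u; upper limit = 2.4 × 30 × 5 × 470 / 1000 = 169.2 kN.
Edge bolt: l_c = 40 − 33/2 = 23.5 mm → 1.2 × 23.5 × 5 × 470 / 1000 = 66.27 → r_n = 66.27 kN.
Interior bolts: l_c = 125 − 33 = 92 mm → 1.2 × 92 × 5 × 470 / 1000 = 259.4 → r_n = 169.2 kN.
R_n = 2 × 66.27 + 4 × 169.2 = 809.3 kN.
Allowable strength R_n/Ω = 809.3 / 2 = 405 kN.

405 kN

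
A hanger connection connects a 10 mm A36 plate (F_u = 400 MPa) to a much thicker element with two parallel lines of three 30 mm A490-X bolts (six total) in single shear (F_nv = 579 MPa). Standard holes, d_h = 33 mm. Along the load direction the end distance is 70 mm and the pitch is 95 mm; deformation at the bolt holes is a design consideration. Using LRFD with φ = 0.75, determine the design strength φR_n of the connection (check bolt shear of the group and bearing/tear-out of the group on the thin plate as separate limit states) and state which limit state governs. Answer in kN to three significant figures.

1250 kN (bearing governs)

Bolt shear: A_b = π·30²/4 = 706.9 mm²; R_n = 579 × 706.9 × 6 × 1 / 1000 = 2456 kN → 0.75 × 2456 = 1840 kN.
Bearing (1.2 l_c t F_u ≤ 2.4 d t F_u): upper limit = 2.4·30·10·400 / 1000 = 288 kN.
  Edge l_c = 70 − 33/2 = 53.5 → r_n = 256.8 kN; interior l_c = 95 − 33 = 62 → r_n = 288 kN.
  R_n,bearing = 2·256.8 + 4·288 = 1666 kN → 0.75 × 1666 = 1250 kN.
Bearing governs: 1250 kN.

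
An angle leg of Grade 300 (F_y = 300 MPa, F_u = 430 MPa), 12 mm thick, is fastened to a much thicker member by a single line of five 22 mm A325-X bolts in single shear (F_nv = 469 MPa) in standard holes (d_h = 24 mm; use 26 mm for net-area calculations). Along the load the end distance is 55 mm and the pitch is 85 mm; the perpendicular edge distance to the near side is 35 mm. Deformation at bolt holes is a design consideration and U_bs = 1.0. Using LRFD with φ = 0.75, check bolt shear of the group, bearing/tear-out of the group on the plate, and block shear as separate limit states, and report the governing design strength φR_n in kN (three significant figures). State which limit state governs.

669 kN (bolt shear governs)

Bolt shear: A_b = π·22²/4 = 380.1 mm²; R_n = 469 × 380.1 × 5 × 1 / 1000 = 891.4 kN → 0.75 × 891.4 = 669 kN.
Bearing: edge l_c = 43, r_n = 266.3 kN; interior l_c = 61, r_n = 272.4 kN; R_n = 266.3 + 4·272.4 = 1356 kN → 1020 kN.
Block shear: A_gv = 4740, A_nv = 3336, A_nt = 264 mm²; R_n = min(0.6F_uA_nv, 0.6F_yA_gv) + U_bs·F_u·A_nt = 966.7 kN → 725 kN.
Bolt shear governs: 669 kN.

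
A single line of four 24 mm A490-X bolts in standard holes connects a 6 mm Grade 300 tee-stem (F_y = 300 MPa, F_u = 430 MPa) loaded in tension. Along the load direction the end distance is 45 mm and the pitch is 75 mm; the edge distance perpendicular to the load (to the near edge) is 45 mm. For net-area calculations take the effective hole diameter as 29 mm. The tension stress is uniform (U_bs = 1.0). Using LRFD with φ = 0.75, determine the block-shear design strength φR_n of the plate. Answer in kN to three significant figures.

255 kN

Shear plane L_v = 45 + 3·75 = 270 mm; A_gv = 270 × 6 = 1620 mm².
A_nv = (270 − 3.5·29) × 6 = 1011 mm².
A_nt = (45 − 0.5·29) × 6 = 183 mm².
0.6 F_u A_nv = 260.8 kN; 0.6 F_y A_gv = 291.6 kN → shear rupture governs the shear term.
R_n = 260.8 + 1.0 × 430 × 183 / 1000 = 339.5 kN.
Design strength φR_n = 0.75 × 339.5 = 255 kN.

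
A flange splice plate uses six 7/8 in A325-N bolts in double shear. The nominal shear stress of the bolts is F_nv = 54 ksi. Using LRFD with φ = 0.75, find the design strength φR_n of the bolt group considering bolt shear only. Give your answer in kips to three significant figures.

A_b = π × 0.875² / 4 = 0.6013 in².
R_n = F_nv · A_b · n · n_s = 54 × 0.6013 × 6 × 2 = 389.7 kips.
Design strength φR_n = 0.75 × 389.7 = 292 kips.

292 kips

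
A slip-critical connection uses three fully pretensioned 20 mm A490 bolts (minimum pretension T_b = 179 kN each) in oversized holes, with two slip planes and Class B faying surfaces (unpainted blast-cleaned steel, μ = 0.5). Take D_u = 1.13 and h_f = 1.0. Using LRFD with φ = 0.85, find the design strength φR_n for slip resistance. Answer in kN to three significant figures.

516 kN

R_n = μ · D_u · h_f · T_b · n_s · n_b = 0.5 × 1.13 × 1.0 × 179 × 2 × 3 = 606.8 kN.
Design strength φR_n = 0.85 × 606.8 = 516 kN.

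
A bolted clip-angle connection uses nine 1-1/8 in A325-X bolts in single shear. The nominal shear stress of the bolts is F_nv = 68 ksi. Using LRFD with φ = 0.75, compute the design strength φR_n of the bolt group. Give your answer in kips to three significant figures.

A_b = π × 1.125² / 4 = 0.994 in².
R_n = F_nv · A_b · n · n_s = 68 × 0.994 × 9 × 1 = 608.3 kips.
Design strength φR_n = 0.75 × 608.3 = 456 kips.

456 kips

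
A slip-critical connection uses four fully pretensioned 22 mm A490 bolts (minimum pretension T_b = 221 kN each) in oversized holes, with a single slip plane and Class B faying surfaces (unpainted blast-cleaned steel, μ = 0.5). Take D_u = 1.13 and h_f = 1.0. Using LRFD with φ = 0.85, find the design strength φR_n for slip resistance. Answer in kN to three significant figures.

425 kN

R_n = μ · D_u · h_f · T_b · n_s · n_b = 0.5 × 1.13 × 1.0 × 221 × 1 × 4 = 499.5 kN.
Design strength φR_n = 0.85 × 499.5 = 425 kN.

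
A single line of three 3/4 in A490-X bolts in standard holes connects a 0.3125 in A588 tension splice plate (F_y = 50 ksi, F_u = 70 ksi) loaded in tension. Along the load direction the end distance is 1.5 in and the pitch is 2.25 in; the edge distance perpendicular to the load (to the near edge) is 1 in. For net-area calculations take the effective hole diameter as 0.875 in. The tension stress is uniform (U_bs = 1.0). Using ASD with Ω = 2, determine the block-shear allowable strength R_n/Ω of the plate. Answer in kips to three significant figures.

Shear plane L_v = 1.5 + 2·2.25 = 6 in; A_gv = 6 × 0.3125 = 1.875 in².
A_nv = (6 − 2.5·0.875) × 0.3125 = 1.191 in².
A_nt = (1 − 0.5·0.875) × 0.3125 = 0.1758 in².
0.6 F_u A_nv = 50.04 kips; 0.6 F_y A_gv = 56.25 kips → shear rupture governs the shear term.
R_n = 50.04 + 1.0 × 70 × 0.1758 = 62.34 kips.
Allowable strength R_n/Ω = 62.34 / 2 = 31.2 kips.

31.2 kips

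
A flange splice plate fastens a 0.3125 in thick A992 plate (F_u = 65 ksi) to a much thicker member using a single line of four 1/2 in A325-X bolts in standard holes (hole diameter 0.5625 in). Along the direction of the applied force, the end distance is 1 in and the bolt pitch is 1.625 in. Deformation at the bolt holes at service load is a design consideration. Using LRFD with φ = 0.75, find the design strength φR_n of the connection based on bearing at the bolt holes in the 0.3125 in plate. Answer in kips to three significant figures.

Per bolt r_n = 1.2 l_c t F_u ≤ 2.4 d t F_u; upper limit = 2.4 × 0.5 × 0.3125 × 65 = 24.38 kips.
Edge bolt: l_c = 1 − 0.5625/2 = 0.7188 in → 1.2 × 0.7188 × 0.3125 × 65 = 17.52 → r_n = 17.52 kips.
Interior bolts: l_c = 1.625 − 0.5625 = 1.062 in → 1.2 × 1.062 × 0.3125 × 65 = 25.9 → r_n = 24.38 kips.
R_n = 1 × 17.52 + 3 × 24.38 = 90.64 kips.
Design strength φR_n = 0.75 × 90.64 = 68 kips.

68 kips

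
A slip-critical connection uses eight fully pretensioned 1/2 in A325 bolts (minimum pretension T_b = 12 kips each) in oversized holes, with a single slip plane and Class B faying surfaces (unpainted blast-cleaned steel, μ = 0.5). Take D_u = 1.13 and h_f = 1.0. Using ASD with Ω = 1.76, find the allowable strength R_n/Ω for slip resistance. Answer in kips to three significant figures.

30.8 kips

R_n = μ · D_u · h_f · T_b · n_s · n_b = 0.5 × 1.13 × 1.0 × 12 × 1 × 8 = 54.24 kips.
Allowable strength R_n/Ω = 54.24 / 1.76 = 30.8 kips.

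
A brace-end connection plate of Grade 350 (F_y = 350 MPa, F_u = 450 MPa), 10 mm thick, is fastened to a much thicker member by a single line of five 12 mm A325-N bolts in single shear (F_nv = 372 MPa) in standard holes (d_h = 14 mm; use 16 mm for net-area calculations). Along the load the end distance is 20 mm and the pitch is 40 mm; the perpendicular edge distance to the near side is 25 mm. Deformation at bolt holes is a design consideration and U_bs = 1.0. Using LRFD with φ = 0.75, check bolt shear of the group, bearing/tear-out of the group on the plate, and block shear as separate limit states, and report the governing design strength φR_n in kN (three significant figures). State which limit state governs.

158 kN (bolt shear governs)

Bolt shear: A_b = π·12²/4 = 113.1 mm²; R_n = 372 × 113.1 × 5 × 1 / 1000 = 210.4 kN → 0.75 × 210.4 = 158 kN.
Bearing: edge l_c = 13, r_n = 70.2 kN; interior l_c = 26, r_n = 129.6 kN; R_n = 70.2 + 4·129.6 = 588.6 kN → 441 kN.
Block shear: A_gv = 1800, A_nv = 1080, A_nt = 170 mm²; R_n = min(0.6F_uA_nv, 0.6F_yA_gv) + U_bs·F_u·A_nt = 368.1 kN → 276 kN.
Bolt shear governs: 158 kN.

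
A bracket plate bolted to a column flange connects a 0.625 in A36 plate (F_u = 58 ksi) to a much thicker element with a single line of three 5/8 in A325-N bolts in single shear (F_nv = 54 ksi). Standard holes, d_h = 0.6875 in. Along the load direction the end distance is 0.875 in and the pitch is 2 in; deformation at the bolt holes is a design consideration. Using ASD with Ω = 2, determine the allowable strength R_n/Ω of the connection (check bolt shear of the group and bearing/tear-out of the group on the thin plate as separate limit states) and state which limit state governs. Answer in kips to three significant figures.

24.9 kips (bolt shear governs)

Bolt shear: A_b = π·0.625²/4 = 0.3068 in²; R_n = 54 × 0.3068 × 3 × 1 = 49.7 kips → 49.7 / 2 = 24.9 kips.
Bearing (1.2 l_c t F_u ≤ 2.4 d t F_u): upper limit = 2.4·0.625·0.625·58 = 54.38 kips.
  Edge l_c = 0.875 − 0.6875/2 = 0.5312 → r_n = 23.11 kips; interior l_c = 2 − 0.6875 = 1.312 → r_n = 54.38 kips.
  R_n,bearing = 1·23.11 + 2·54.38 = 131.9 kips → 131.9 / 2 = 65.9 kips.
Bolt shear governs: 24.9 kips.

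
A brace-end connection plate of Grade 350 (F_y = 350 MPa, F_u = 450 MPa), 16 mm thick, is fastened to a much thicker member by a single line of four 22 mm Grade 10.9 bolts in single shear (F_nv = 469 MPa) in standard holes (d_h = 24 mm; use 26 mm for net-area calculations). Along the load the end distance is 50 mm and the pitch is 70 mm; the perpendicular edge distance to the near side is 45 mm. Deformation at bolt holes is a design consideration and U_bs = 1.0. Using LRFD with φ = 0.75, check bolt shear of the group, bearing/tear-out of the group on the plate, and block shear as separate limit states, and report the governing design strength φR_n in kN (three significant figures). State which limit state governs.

Bolt shear: A_b = π·22²/4 = 380.1 mm²; R_n = 469 × 380.1 × 4 × 1 / 1000 = 713.1 kN → 0.75 × 713.1 = 535 kN.
Bearing: edge l_c = 38, r_n = 328.3 kN; interior l_c = 46, r_n = 380.2 kN; R_n = 328.3 + 3·380.2 = 1469 kN → 1100 kN.
Block shear: A_gv = 4160, A_nv = 2704, A_nt = 512 mm²; R_n = min(0.6F_uA_nv, 0.6F_yA_gv) + U_bs·F_u·A_nt = 960.5 kN → 720 kN.
Bolt shear governs: 535 kN.

535 kN (bolt shear governs)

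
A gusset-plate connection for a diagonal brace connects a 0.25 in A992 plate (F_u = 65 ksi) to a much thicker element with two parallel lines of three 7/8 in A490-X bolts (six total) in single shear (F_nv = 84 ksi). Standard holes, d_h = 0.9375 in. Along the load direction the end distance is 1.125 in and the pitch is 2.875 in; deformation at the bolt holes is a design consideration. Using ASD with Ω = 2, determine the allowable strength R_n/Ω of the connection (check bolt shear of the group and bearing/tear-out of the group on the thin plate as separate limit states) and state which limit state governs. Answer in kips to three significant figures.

81 kips (bearing governs)

Bolt shear: A_b = π·0.875²/4 = 0.6013 in²; R_n = 84 × 0.6013 × 6 × 1 = 303.1 kips → 303.1 / 2 = 152 kips.
Bearing (1.2 l_c t F_u ≤ 2.4 d t F_u): upper limit = 2.4·0.875·0.25·65 = 34.12 kips.
  Edge l_c = 1.125 − 0.9375/2 = 0.6562 → r_n = 12.8 kips; interior l_c = 2.875 − 0.9375 = 1.938 → r_n = 34.12 kips.
  R_n,bearing = 2·12.8 + 4·34.12 = 162.1 kips → 162.1 / 2 = 81 kips.
Bearing governs: 81 kips.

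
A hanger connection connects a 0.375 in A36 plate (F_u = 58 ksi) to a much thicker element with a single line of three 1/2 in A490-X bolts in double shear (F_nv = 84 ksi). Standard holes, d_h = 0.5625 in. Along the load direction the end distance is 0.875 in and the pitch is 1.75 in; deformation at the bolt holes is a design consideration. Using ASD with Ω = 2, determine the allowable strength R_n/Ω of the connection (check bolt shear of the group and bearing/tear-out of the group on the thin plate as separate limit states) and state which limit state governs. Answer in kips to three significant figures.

Bolt shear: A_b = π·0.5²/4 = 0.1963 in²; R_n = 84 × 0.1963 × 3 × 2 = 98.96 kips → 98.96 / 2 = 49.5 kips.
Bearing (1.2 l_c t F_u ≤ 2.4 d t F_u): upper limit = 2.4·0.5·0.375·58 = 26.1 kips.
  Edge l_c = 0.875 − 0.5625/2 = 0.5938 → r_n = 15.5 kips; interior l_c = 1.75 − 0.5625 = 1.188 → r_n = 26.1 kips.
  R_n,bearing = 1·15.5 + 2·26.1 = 67.7 kips → 67.7 / 2 = 33.8 kips.
Bearing governs: 33.8 kips.

33.8 kips (bearing governs)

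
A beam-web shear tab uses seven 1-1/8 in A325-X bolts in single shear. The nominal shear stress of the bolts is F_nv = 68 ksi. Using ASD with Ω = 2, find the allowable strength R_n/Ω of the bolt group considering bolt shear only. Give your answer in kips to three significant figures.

237 kips

A_b = π × 1.125² / 4 = 0.994 in².
R_n = F_nv · A_b · n · n_s = 68 × 0.994 × 7 × 1 = 473.2 kips.
Allowable strength R_n/Ω = 473.2 / 2 = 237 kips.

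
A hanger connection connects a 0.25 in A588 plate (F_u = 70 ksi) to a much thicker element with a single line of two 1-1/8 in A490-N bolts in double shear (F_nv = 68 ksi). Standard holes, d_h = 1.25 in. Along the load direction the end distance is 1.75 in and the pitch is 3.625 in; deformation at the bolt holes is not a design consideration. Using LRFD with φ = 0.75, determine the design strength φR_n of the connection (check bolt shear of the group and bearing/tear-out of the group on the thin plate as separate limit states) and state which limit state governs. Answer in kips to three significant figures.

Bolt shear: A_b = π·1.125²/4 = 0.994 in²; R_n = 68 × 0.994 × 2 × 2 = 270.4 kips → 0.75 × 270.4 = 203 kips.
Bearing (1.5 l_c t F_u ≤ 3.0 d t F_u): upper limit = 3.0·1.125·0.25·70 = 59.06 kips.
  Edge l_c = 1.75 − 1.25/2 = 1.125 → r_n = 29.53 kips; interior l_c = 3.625 − 1.25 = 2.375 → r_n = 59.06 kips.
  R_n,bearing = 1·29.53 + 1·59.06 = 88.59 kips → 0.75 × 88.59 = 66.4 kips.
Bearing governs: 66.4 kips.

66.4 kips (bearing governs)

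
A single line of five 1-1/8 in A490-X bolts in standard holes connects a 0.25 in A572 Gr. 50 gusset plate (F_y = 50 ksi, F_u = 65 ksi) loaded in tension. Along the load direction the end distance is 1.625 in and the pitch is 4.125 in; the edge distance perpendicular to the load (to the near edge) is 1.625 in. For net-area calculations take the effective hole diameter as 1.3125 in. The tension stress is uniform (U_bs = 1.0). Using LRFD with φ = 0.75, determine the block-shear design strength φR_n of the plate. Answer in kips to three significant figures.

101 kips

Shear plane L_v = 1.625 + 4·4.125 = 18.12 in; A_gv = 18.12 × 0.25 = 4.531 in².
A_nv = (18.12 − 4.5·1.3125) × 0.25 = 3.055 in².
A_nt = (1.625 − 0.5·1.3125) × 0.25 = 0.2422 in².
0.6 F_u A_nv = 119.1 kips; 0.6 F_y A_gv = 135.9 kips → shear rupture governs the shear term.
R_n = 119.1 + 1.0 × 65 × 0.2422 = 134.9 kips.
Design strength φR_n = 0.75 × 134.9 = 101 kips.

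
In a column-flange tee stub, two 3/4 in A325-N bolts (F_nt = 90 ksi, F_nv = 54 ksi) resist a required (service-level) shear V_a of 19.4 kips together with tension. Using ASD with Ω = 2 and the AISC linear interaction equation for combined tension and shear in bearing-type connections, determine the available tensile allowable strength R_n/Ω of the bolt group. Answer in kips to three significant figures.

A_b = π·0.75²/4 = 0.4418 in²; f_rv = 19.4 / (2 × 0.4418) = 21.96 ksi.
F'_nt = 1.3 F_nt − (Ω F_nt / F_nv) f_rv = 1.3·90 − (2·90/54)·21.96 = 43.81 ksi, capped at F_nt → F'_nt = 43.81 ksi.
R_n = F'_nt · A_b · n = 43.81 × 0.4418 × 2 = 38.71 kips.
Allowable strength R_n/Ω = 38.71 / 2 = 19.4 kips.

19.4 kips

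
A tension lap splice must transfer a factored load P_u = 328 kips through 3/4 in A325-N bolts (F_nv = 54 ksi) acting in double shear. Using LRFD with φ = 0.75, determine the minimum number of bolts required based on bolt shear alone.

10 bolts

A_b = π·0.75²/4 = 0.4418 in².
Per-bolt design strength φR_n = 0.75 × 54 × 0.4418 × 2 = 35.78 kips.
n ≥ 328 / 35.78 = 9.166 → use 10 bolts.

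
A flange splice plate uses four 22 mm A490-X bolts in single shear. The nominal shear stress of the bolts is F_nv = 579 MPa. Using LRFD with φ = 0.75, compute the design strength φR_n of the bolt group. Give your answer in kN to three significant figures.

660 kN

A_b = π × 22² / 4 = 380.1 mm².
R_n = F_nv · A_b · n · n_s = 579 × 380.1 × 4 × 1 / 1000 = 880.4 kN.
Design strength φR_n = 0.75 × 880.4 = 660 kN.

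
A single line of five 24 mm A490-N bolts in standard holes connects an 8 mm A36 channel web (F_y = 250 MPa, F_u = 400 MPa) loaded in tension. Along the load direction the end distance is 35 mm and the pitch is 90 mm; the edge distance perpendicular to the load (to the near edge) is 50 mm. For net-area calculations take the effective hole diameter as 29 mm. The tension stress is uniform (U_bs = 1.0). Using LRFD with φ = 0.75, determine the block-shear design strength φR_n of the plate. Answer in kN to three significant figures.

441 kN

Shear plane L_v = 35 + 4·90 = 395 mm; A_gv = 395 × 8 = 3160 mm².
A_nv = (395 − 4.5·29) × 8 = 2116 mm².
A_nt = (50 − 0.5·29) × 8 = 284 mm².
0.6 F_u A_nv = 507.8 kN; 0.6 F_y A_gv = 474 kN → shear yielding governs the shear term.
R_n = 474 + 1.0 × 400 × 284 / 1000 = 587.6 kN.
Design strength φR_n = 0.75 × 587.6 = 441 kN.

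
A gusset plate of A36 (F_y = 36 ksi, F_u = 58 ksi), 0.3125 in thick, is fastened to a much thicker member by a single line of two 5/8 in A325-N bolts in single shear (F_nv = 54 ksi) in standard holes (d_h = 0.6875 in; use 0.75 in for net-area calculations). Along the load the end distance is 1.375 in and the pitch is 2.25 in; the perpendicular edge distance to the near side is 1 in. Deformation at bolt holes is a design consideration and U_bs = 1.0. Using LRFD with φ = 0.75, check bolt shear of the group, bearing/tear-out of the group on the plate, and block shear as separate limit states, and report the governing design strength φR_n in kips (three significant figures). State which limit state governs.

24.9 kips (bolt shear governs)

Bolt shear: A_b = π·0.625²/4 = 0.3068 in²; R_n = 54 × 0.3068 × 2 × 1 = 33.13 kips → 0.75 × 33.13 = 24.9 kips.
Bearing: edge l_c = 1.031, r_n = 22.43 kips; interior l_c = 1.562, r_n = 27.19 kips; R_n = 22.43 + 1·27.19 = 49.62 kips → 37.2 kips.
Block shear: A_gv = 1.133, A_nv = 0.7812, A_nt = 0.1953 in²; R_n = min(0.6F_uA_nv, 0.6F_yA_gv) + U_bs·F_u·A_nt = 35.8 kips → 26.8 kips.
Bolt shear governs: 24.9 kips.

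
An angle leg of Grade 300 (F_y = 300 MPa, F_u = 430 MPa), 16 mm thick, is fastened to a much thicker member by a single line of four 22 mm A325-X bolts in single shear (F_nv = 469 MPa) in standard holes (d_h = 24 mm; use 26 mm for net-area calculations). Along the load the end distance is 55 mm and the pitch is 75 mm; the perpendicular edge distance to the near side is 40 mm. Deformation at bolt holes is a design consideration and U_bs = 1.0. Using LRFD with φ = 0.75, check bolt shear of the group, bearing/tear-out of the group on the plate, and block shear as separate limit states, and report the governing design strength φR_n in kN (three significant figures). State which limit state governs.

535 kN (bolt shear governs)

Bolt shear: A_b = π·22²/4 = 380.1 mm²; R_n = 469 × 380.1 × 4 × 1 / 1000 = 713.1 kN → 0.75 × 713.1 = 535 kN.
Bearing: edge l_c = 43, r_n = 355 kN; interior l_c = 51, r_n = 363.3 kN; R_n = 355 + 3·363.3 = 1445 kN → 1080 kN.
Block shear: A_gv = 4480, A_nv = 3024, A_nt = 432 mm²; R_n = min(0.6F_uA_nv, 0.6F_yA_gv) + U_bs·F_u·A_nt = 966 kN → 724 kN.
Bolt shear governs: 535 kN.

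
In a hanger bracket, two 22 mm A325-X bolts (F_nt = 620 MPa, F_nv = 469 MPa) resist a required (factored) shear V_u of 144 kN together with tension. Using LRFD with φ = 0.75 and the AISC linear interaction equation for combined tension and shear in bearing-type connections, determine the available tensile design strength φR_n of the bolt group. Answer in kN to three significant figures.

269 kN

A_b = π·22²/4 = 380.1 mm²; f_rv = 144 × 1000 / (2 × 380.1) = 189.4 MPa.
F'_nt = 1.3 F_nt − (F_nt / φF_nv) f_rv = 1.3·620 − (620/(0.75·469))·189.4 = 472.1 MPa, capped at F_nt → F'_nt = 472.1 MPa.
R_n = F'_nt · A_b · n = 472.1 × 380.1 × 2 / 1000 = 359 kN.
Design strength φR_n = 0.75 × 359 = 269 kN.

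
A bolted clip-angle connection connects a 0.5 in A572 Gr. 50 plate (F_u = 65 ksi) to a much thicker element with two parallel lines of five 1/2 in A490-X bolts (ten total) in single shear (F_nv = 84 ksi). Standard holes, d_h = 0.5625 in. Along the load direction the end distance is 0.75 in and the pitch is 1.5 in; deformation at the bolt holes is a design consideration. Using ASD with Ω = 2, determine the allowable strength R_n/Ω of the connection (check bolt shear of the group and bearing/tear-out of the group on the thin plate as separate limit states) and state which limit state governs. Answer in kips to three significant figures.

82.5 kips (bolt shear governs)

Bolt shear: A_b = π·0.5²/4 = 0.1963 in²; R_n = 84 × 0.1963 × 10 × 1 = 164.9 kips → 164.9 / 2 = 82.5 kips.
Bearing (1.2 l_c t F_u ≤ 2.4 d t F_u): upper limit = 2.4·0.5·0.5·65 = 39 kips.
  Edge l_c = 0.75 − 0.5625/2 = 0.4688 → r_n = 18.28 kips; interior l_c = 1.5 − 0.5625 = 0.9375 → r_n = 36.56 kips.
  R_n,bearing = 2·18.28 + 8·36.56 = 329.1 kips → 329.1 / 2 = 165 kips.
Bolt shear governs: 82.5 kips.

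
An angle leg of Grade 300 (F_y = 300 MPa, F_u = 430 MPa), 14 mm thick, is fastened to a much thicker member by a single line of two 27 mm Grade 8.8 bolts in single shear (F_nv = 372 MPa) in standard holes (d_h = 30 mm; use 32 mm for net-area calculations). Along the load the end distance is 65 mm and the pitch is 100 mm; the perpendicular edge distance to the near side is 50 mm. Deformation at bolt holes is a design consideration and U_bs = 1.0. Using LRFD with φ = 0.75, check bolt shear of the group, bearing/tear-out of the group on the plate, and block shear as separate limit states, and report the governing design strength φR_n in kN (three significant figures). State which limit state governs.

Bolt shear: A_b = π·27²/4 = 572.6 mm²; R_n = 372 × 572.6 × 2 × 1 / 1000 = 426 kN → 0.75 × 426 = 319 kN.
Bearing: edge l_c = 50, r_n = 361.2 kN; interior l_c = 70, r_n = 390.1 kN; R_n = 361.2 + 1·390.1 = 751.3 kN → 563 kN.
Block shear: A_gv = 2310, A_nv = 1638, A_nt = 476 mm²; R_n = min(0.6F_uA_nv, 0.6F_yA_gv) + U_bs·F_u·A_nt = 620.5 kN → 465 kN.
Bolt shear governs: 319 kN.

319 kN (bolt shear governs)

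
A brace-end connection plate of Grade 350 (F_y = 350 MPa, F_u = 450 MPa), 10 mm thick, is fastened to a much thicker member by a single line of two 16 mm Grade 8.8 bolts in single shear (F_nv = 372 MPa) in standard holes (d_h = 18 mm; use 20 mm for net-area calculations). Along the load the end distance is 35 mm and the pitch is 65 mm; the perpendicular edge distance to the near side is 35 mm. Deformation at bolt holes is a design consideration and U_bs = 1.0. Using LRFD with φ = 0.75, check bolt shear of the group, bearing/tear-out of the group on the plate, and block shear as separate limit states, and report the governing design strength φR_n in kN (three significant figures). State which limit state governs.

112 kN (bolt shear governs)

Bolt shear: A_b = π·16²/4 = 201.1 mm²; R_n = 372 × 201.1 × 2 × 1 / 1000 = 149.6 kN → 0.75 × 149.6 = 112 kN.
Bearing: edge l_c = 26, r_n = 140.4 kN; interior l_c = 47, r_n = 172.8 kN; R_n = 140.4 + 1·172.8 = 313.2 kN → 235 kN.
Block shear: A_gv = 1000, A_nv = 700, A_nt = 250 mm²; R_n = min(0.6F_uA_nv, 0.6F_yA_gv) + U_bs·F_u·A_nt = 301.5 kN → 226 kN.
Bolt shear governs: 112 kN.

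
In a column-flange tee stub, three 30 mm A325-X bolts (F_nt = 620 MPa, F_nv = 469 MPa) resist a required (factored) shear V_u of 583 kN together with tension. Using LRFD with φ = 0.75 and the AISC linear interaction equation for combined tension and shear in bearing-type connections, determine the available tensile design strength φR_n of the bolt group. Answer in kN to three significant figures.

511 kN

A_b = π·30²/4 = 706.9 mm²; f_rv = 583 × 1000 / (3 × 706.9) = 274.9 MPa.
F'_nt = 1.3 F_nt − (F_nt / φF_nv) f_rv = 1.3·620 − (620/(0.75·469))·274.9 = 321.4 MPa, capped at F_nt → F'_nt = 321.4 MPa.
R_n = F'_nt · A_b · n = 321.4 × 706.9 × 3 / 1000 = 681.6 kN.
Design strength φR_n = 0.75 × 681.6 = 511 kN.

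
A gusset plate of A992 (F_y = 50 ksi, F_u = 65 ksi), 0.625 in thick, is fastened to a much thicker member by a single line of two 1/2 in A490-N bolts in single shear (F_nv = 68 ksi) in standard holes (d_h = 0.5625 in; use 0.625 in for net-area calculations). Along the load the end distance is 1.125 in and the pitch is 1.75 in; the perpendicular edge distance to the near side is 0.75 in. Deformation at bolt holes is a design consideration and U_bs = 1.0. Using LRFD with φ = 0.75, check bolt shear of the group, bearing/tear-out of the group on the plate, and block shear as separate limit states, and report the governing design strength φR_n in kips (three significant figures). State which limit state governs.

Bolt shear: A_b = π·0.5²/4 = 0.1963 in²; R_n = 68 × 0.1963 × 2 × 1 = 26.7 kips → 0.75 × 26.7 = 20 kips.
Bearing: edge l_c = 0.8438, r_n = 41.13 kips; interior l_c = 1.188, r_n = 48.75 kips; R_n = 41.13 + 1·48.75 = 89.88 kips → 67.4 kips.
Block shear: A_gv = 1.797, A_nv = 1.211, A_nt = 0.2734 in²; R_n = min(0.6F_uA_nv, 0.6F_yA_gv) + U_bs·F_u·A_nt = 65 kips → 48.8 kips.
Bolt shear governs: 20 kips.

20 kips (bolt shear governs)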